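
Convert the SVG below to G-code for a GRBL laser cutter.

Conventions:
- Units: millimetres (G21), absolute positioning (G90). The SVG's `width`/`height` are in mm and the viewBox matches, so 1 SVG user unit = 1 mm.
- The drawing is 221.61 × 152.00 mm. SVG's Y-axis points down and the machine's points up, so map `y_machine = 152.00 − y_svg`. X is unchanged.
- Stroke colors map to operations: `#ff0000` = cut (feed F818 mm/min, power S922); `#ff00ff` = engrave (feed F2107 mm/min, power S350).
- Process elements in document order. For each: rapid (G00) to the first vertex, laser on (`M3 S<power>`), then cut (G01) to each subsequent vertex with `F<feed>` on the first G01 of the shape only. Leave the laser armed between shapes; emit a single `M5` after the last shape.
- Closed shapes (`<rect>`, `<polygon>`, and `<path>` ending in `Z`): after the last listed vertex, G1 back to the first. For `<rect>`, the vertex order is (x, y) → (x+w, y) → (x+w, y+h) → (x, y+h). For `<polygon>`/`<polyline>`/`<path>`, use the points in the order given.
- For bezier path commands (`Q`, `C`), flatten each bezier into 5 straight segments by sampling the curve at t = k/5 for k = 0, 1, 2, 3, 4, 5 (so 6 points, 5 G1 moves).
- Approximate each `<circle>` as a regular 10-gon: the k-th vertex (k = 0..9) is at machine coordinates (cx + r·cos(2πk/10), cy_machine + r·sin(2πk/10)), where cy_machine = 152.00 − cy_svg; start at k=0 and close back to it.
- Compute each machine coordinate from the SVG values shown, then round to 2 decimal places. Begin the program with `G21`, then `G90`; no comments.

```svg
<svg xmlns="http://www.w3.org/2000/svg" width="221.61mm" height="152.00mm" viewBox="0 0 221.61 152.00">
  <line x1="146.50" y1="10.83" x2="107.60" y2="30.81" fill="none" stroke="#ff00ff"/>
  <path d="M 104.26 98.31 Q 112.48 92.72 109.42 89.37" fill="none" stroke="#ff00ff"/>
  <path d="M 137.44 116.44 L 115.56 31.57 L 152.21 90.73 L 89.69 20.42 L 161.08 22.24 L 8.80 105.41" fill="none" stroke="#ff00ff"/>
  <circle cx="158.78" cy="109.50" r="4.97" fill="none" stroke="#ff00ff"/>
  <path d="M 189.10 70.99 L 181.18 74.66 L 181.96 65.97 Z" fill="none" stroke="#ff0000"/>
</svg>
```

viewBox `0 0 221.61 152.00` with mm width/height → 1 unit = 1 mm. Flip: y_m = 152.00 − y_svg.

**Shape 1** — `<line>` line segment, stroke `#ff00ff` → engrave (S350, F2107). Machine vertices: (146.50,141.17) → (107.60,121.19). Open path.

**Shape 2** — `<path>` quadratic bezier, stroke `#ff00ff` → engrave (S350, F2107). Control points (SVG): P0=(104.26,98.31), P1=(112.48,92.72), P2=(109.42,89.37); sampled at t=k/5. Machine vertices: (104.26,53.69) → (107.10,55.84) → (109.03,57.80) → (110.06,59.59) → (110.19,61.20) → (109.42,62.63). Open path.

**Shape 3** — `<path>` open polyline, stroke `#ff00ff` → engrave (S350, F2107). Machine vertices: (137.44,35.56) → (115.56,120.43) → (152.21,61.27) → (89.69,131.58) → (161.08,129.76) → (8.80,46.59). Open path.

**Shape 4** — `<circle>` circle, stroke `#ff00ff` → engrave (S350, F2107). Machine vertices: (163.75,42.50) → (162.80,45.42) → (160.32,47.23) → (157.24,47.23) → (154.76,45.42) → (153.81,42.50) → (154.76,39.58) → (157.24,37.77) → (160.32,37.77) → (162.80,39.58) → (163.75,42.50). Closed: final G1 returns to the first vertex.

**Shape 5** — `<path>` regular polygon, stroke `#ff0000` → cut (S922, F818). Machine vertices: (189.10,81.01) → (181.18,77.34) → (181.96,86.03) → (189.10,81.01). Closed: final G1 returns to the first vertex.

G21
G90
G00 X146.50 Y141.17
M3 S350
G01 X107.60 Y121.19 F2107
G00 X104.26 Y53.69
M3 S350
G01 X107.10 Y55.84 F2107
G01 X109.03 Y57.80
G01 X110.06 Y59.59
G01 X110.19 Y61.20
G01 X109.42 Y62.63
G00 X137.44 Y35.56
M3 S350
G01 X115.56 Y120.43 F2107
G01 X152.21 Y61.27
G01 X89.69 Y131.58
G01 X161.08 Y129.76
G01 X8.80 Y46.59
G00 X163.75 Y42.50
M3 S350
G01 X162.80 Y45.42 F2107
G01 X160.32 Y47.23
G01 X157.24 Y47.23
G01 X154.76 Y45.42
G01 X153.81 Y42.50
G01 X154.76 Y39.58
G01 X157.24 Y37.77
G01 X160.32 Y37.77
G01 X162.80 Y39.58
G01 X163.75 Y42.50
G00 X189.10 Y81.01
M3 S922
G01 X181.18 Y77.34 F818
G01 X181.96 Y86.03
G01 X189.10 Y81.01
M5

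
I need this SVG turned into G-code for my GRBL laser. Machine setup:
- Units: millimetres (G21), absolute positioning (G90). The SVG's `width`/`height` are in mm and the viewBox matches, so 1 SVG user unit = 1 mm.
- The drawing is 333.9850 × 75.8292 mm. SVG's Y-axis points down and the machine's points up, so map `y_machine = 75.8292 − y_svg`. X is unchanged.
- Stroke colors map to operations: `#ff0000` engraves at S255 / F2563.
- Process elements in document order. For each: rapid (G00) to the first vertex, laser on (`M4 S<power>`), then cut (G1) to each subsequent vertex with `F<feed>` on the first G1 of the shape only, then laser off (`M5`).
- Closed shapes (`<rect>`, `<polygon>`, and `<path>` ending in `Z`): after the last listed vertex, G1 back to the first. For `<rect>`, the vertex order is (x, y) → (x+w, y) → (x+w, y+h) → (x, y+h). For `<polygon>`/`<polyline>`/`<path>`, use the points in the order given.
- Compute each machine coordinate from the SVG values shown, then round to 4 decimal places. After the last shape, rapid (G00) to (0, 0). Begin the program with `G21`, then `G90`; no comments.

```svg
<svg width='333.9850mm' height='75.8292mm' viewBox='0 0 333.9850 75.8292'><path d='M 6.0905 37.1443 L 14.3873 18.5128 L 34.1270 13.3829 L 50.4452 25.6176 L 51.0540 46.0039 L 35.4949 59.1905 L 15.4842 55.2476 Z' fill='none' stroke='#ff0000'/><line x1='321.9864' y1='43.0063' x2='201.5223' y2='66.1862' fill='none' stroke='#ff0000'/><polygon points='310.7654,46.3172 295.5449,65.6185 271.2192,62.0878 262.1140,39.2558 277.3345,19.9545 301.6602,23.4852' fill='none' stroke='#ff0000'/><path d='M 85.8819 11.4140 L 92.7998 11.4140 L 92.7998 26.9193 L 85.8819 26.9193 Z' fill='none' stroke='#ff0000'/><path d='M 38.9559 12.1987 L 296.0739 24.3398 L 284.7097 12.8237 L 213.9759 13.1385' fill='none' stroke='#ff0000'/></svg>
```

G21
G90
G00 X6.0905 Y38.6849
M4 S255
G1 X14.3873 Y57.3164 F2563
G1 X34.1270 Y62.4463
G1 X50.4452 Y50.2116
G1 X51.0540 Y29.8253
G1 X35.4949 Y16.6387
G1 X15.4842 Y20.5816
G1 X6.0905 Y38.6849
M5
G00 X321.9864 Y32.8229
M4 S255
G1 X201.5223 Y9.6430 F2563
M5
G00 X310.7654 Y29.5120
M4 S255
G1 X295.5449 Y10.2107 F2563
G1 X271.2192 Y13.7414
G1 X262.1140 Y36.5734
G1 X277.3345 Y55.8747
G1 X301.6602 Y52.3440
G1 X310.7654 Y29.5120
M5
G00 X85.8819 Y64.4152
M4 S255
G1 X92.7998 Y64.4152 F2563
G1 X92.7998 Y48.9099
G1 X85.8819 Y48.9099
G1 X85.8819 Y64.4152
M5
G00 X38.9559 Y63.6305
M4 S255
G1 X296.0739 Y51.4894 F2563
G1 X284.7097 Y63.0055
G1 X213.9759 Y62.6907
M5
G00 X0.0000 Y0.0000

viewBox `0 0 333.9850 75.8292` with mm width/height → 1 unit = 1 mm. Flip: y_m = 75.8292 − y_svg.

**Shape 1** — `<path>` regular polygon, stroke `#ff0000` → engrave (S255, F2563). Machine vertices: (6.0905,38.6849) → (14.3873,57.3164) → (34.1270,62.4463) → (50.4452,50.2116) → (51.0540,29.8253) → (35.4949,16.6387) → (15.4842,20.5816) → (6.0905,38.6849). Closed: final G1 returns to the first vertex.

**Shape 2** — `<line>` line segment, stroke `#ff0000` → engrave (S255, F2563). Machine vertices: (321.9864,32.8229) → (201.5223,9.6430). Open path.

**Shape 3** — `<polygon>` regular polygon, stroke `#ff0000` → engrave (S255, F2563). Machine vertices: (310.7654,29.5120) → (295.5449,10.2107) → (271.2192,13.7414) → (262.1140,36.5734) → (277.3345,55.8747) → (301.6602,52.3440) → (310.7654,29.5120). Closed: final G1 returns to the first vertex.

**Shape 4** — `<path>` rectangle, stroke `#ff0000` → engrave (S255, F2563). Machine vertices: (85.8819,64.4152) → (92.7998,64.4152) → (92.7998,48.9099) → (85.8819,48.9099) → (85.8819,64.4152). Closed: final G1 returns to the first vertex.

**Shape 5** — `<path>` open polyline, stroke `#ff0000` → engrave (S255, F2563). Machine vertices: (38.9559,63.6305) → (296.0739,51.4894) → (284.7097,63.0055) → (213.9759,62.6907). Open path.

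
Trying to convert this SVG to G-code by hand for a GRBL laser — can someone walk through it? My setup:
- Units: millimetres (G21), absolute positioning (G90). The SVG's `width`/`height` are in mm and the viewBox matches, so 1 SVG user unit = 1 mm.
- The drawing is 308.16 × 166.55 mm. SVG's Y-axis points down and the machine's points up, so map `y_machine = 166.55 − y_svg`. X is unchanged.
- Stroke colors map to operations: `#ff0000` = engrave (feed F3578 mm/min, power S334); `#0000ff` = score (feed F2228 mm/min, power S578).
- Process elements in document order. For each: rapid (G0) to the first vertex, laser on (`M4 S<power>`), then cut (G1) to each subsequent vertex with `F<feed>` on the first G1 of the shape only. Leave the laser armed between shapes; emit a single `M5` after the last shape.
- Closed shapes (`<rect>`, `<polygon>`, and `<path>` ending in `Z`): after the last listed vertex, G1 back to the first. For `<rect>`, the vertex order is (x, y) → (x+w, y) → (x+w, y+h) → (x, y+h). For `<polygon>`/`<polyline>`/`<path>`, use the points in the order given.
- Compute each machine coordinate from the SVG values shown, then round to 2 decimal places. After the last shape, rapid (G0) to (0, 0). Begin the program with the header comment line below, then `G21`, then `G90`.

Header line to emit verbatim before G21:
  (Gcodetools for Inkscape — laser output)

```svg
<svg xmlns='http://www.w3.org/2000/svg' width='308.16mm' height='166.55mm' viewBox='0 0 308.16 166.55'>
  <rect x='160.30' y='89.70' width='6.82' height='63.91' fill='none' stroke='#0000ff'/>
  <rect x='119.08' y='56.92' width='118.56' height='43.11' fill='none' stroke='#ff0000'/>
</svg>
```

Since the viewBox matches the mm dimensions, user units are millimetres directly. The only transform is the Y-flip y_m = 166.55 − y_svg.

Shape 1 is a rectangle drawn with `<rect>`. Its stroke #0000ff means score at S578, F2228. After flipping Y the toolpath is (160.30,76.85) → (167.12,76.85) → (167.12,12.94) → (160.30,12.94) → (160.30,76.85), returning to the start.

Shape 2 is a rectangle drawn with `<rect>`. Its stroke #ff0000 means engrave at S334, F3578. After flipping Y the toolpath is (119.08,109.63) → (237.64,109.63) → (237.64,66.52) → (119.08,66.52) → (119.08,109.63), returning to the start.

(Gcodetools for Inkscape — laser output)
G21
G90
G0 X160.30 Y76.85
M4 S578
G1 X167.12 Y76.85 F2228
G1 X167.12 Y12.94
G1 X160.30 Y12.94
G1 X160.30 Y76.85
G0 X119.08 Y109.63
M4 S334
G1 X237.64 Y109.63 F3578
G1 X237.64 Y66.52
G1 X119.08 Y66.52
G1 X119.08 Y109.63
M5
G0 X0.00 Y0.00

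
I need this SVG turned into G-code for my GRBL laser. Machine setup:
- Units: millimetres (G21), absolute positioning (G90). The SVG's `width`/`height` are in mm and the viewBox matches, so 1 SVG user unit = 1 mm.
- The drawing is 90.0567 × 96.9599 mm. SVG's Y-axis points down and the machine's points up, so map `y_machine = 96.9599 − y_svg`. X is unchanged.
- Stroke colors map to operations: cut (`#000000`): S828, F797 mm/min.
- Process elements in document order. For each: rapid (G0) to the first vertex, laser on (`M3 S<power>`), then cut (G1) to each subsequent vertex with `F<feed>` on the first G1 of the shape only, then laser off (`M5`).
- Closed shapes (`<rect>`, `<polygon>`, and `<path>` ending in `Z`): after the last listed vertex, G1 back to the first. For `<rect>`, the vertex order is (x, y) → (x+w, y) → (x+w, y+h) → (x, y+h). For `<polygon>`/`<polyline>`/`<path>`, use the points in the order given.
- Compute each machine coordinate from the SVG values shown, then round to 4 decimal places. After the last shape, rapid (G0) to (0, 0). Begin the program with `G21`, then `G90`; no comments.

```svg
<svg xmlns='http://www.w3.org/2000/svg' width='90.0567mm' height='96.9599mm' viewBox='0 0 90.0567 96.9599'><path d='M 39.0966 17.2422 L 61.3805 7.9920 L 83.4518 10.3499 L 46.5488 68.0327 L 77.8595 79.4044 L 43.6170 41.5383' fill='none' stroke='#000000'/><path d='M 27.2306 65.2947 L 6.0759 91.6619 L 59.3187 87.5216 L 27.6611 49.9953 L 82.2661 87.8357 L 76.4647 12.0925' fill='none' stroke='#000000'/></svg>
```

G21
G90
G0 X39.0966 Y79.7177
M3 S828
G1 X61.3805 Y88.9679 F797
G1 X83.4518 Y86.6100
G1 X46.5488 Y28.9272
G1 X77.8595 Y17.5555
G1 X43.6170 Y55.4216
M5
G0 X27.2306 Y31.6652
M3 S828
G1 X6.0759 Y5.2980 F797
G1 X59.3187 Y9.4383
G1 X27.6611 Y46.9646
G1 X82.2661 Y9.1242
G1 X76.4647 Y84.8674
M5
G0 X0.0000 Y0.0000

Since the viewBox matches the mm dimensions, user units are millimetres directly. The only transform is the Y-flip y_m = 96.9599 − y_svg.

Shape 1 is a open polyline drawn with `<path>`. Its stroke #000000 means cut at S828, F797. After flipping Y the toolpath is (39.0966,79.7177) → (61.3805,88.9679) → (83.4518,86.6100) → (46.5488,28.9272) → (77.8595,17.5555) → (43.6170,55.4216).

Shape 2 is a open polyline drawn with `<path>`. Its stroke #000000 means cut at S828, F797. After flipping Y the toolpath is (27.2306,31.6652) → (6.0759,5.2980) → (59.3187,9.4383) → (27.6611,46.9646) → (82.2661,9.1242) → (76.4647,84.8674).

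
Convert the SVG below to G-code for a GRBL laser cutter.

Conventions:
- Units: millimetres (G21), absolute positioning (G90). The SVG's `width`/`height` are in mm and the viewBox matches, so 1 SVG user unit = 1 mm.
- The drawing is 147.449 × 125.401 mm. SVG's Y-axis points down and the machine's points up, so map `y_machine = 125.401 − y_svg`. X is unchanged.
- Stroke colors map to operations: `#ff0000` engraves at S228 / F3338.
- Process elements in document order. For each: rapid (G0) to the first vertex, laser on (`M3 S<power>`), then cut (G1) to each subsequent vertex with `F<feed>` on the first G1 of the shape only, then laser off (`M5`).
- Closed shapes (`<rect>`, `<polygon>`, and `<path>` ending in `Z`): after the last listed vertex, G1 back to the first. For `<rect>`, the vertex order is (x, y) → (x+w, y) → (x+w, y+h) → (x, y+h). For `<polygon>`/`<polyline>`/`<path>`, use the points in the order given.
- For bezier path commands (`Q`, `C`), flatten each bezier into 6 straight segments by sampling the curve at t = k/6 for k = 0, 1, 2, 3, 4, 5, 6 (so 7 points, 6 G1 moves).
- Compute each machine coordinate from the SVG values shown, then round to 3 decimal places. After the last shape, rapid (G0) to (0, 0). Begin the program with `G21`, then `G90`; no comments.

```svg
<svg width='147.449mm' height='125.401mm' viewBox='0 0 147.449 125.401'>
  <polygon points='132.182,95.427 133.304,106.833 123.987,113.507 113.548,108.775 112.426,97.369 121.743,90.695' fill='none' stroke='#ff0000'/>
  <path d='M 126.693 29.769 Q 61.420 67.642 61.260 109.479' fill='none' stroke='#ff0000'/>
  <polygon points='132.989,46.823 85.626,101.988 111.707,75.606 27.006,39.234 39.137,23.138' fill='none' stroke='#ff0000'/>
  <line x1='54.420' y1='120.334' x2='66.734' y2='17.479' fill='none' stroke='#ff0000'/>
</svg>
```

G21
G90
G0 X132.182 Y29.974
M3 S228
G1 X133.304 Y18.568 F3338
G1 X123.987 Y11.894
G1 X113.548 Y16.626
G1 X112.426 Y28.032
G1 X121.743 Y34.706
G1 X132.182 Y29.974
M5
G0 X126.693 Y95.632
M3 S228
G1 X106.744 Y82.898 F3338
G1 X90.412 Y69.943
G1 X77.698 Y56.768
G1 X68.601 Y43.373
G1 X63.122 Y29.758
G1 X61.260 Y15.922
M5
G0 X132.989 Y78.578
M3 S228
G1 X85.626 Y23.413 F3338
G1 X111.707 Y49.795
G1 X27.006 Y86.167
G1 X39.137 Y102.263
G1 X132.989 Y78.578
M5
G0 X54.420 Y5.067
M3 S228
G1 X66.734 Y107.922 F3338
M5
G0 X0.000 Y0.000

viewBox `0 0 147.449 125.401` with mm width/height → 1 unit = 1 mm. Flip: y_m = 125.401 − y_svg.

**Shape 1** — `<polygon>` regular polygon, stroke `#ff0000` → engrave (S228, F3338). Machine vertices: (132.182,29.974) → (133.304,18.568) → (123.987,11.894) → (113.548,16.626) → (112.426,28.032) → (121.743,34.706) → (132.182,29.974). Closed: final G1 returns to the first vertex.

**Shape 2** — `<path>` quadratic bezier, stroke `#ff0000` → engrave (S228, F3338). Control points (SVG): P0=(126.693,29.769), P1=(61.420,67.642), P2=(61.260,109.479); sampled at t=k/6. Machine vertices: (126.693,95.632) → (106.744,82.898) → (90.412,69.943) → (77.698,56.768) → (68.601,43.373) → (63.122,29.758) → (61.260,15.922). Open path.

**Shape 3** — `<polygon>` closed polygon, stroke `#ff0000` → engrave (S228, F3338). Machine vertices: (132.989,78.578) → (85.626,23.413) → (111.707,49.795) → (27.006,86.167) → (39.137,102.263) → (132.989,78.578). Closed: final G1 returns to the first vertex.

**Shape 4** — `<line>` line segment, stroke `#ff0000` → engrave (S228, F3338). Machine vertices: (54.420,5.067) → (66.734,107.922). Open path.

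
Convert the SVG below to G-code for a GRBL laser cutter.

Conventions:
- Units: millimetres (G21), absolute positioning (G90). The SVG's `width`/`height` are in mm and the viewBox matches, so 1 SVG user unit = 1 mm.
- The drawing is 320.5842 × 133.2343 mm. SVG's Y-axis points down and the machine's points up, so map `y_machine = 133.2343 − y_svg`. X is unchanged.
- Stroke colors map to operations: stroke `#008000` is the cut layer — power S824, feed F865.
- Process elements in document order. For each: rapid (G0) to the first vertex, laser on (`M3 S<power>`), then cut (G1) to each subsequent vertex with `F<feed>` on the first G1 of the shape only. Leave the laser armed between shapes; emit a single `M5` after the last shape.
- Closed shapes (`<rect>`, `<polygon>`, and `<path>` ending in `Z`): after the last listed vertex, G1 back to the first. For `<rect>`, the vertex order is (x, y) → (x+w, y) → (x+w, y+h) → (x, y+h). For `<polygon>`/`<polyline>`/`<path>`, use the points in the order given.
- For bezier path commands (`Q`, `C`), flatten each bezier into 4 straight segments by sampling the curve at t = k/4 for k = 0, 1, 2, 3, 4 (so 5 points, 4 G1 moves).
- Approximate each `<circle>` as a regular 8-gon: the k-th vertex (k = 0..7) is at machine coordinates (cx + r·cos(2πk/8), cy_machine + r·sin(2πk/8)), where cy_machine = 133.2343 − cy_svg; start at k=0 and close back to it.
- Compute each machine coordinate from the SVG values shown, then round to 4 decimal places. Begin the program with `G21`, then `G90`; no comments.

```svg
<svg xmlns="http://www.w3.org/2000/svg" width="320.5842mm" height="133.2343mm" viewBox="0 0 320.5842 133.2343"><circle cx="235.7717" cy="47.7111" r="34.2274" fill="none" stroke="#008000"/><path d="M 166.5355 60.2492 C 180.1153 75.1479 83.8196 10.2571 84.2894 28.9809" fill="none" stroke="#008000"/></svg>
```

G21
G90
G0 X269.9991 Y85.5232
M3 S824
G1 X259.9741 Y109.7256 F865
G1 X235.7717 Y119.7506
G1 X211.5693 Y109.7256
G1 X201.5443 Y85.5232
G1 X211.5693 Y61.3208
G1 X235.7717 Y51.2958
G1 X259.9741 Y61.3208
G1 X269.9991 Y85.5232
G0 X166.5355 Y72.9851
M3 S824
G1 X159.3475 Y74.2184 F865
G1 X130.3287 Y90.0537
G1 X98.8518 Y105.1717
G1 X84.2894 Y104.2534
M5

Since the viewBox matches the mm dimensions, user units are millimetres directly. The only transform is the Y-flip y_m = 133.2343 − y_svg.

Shape 1 is a circle drawn with `<circle>`. Its stroke #008000 means cut at S824, F865. After flipping Y the toolpath is (269.9991,85.5232) → (259.9741,109.7256) → (235.7717,119.7506) → (211.5693,109.7256) → (201.5443,85.5232) → (211.5693,61.3208) → (235.7717,51.2958) → (259.9741,61.3208) → (269.9991,85.5232), returning to the start.

Shape 2 is a cubic bezier drawn with `<path>`. Its stroke #008000 means cut at S824, F865. After flipping Y the toolpath is (166.5355,72.9851) → (159.3475,74.2184) → (130.3287,90.0537) → (98.8518,105.1717) → (84.2894,104.2534).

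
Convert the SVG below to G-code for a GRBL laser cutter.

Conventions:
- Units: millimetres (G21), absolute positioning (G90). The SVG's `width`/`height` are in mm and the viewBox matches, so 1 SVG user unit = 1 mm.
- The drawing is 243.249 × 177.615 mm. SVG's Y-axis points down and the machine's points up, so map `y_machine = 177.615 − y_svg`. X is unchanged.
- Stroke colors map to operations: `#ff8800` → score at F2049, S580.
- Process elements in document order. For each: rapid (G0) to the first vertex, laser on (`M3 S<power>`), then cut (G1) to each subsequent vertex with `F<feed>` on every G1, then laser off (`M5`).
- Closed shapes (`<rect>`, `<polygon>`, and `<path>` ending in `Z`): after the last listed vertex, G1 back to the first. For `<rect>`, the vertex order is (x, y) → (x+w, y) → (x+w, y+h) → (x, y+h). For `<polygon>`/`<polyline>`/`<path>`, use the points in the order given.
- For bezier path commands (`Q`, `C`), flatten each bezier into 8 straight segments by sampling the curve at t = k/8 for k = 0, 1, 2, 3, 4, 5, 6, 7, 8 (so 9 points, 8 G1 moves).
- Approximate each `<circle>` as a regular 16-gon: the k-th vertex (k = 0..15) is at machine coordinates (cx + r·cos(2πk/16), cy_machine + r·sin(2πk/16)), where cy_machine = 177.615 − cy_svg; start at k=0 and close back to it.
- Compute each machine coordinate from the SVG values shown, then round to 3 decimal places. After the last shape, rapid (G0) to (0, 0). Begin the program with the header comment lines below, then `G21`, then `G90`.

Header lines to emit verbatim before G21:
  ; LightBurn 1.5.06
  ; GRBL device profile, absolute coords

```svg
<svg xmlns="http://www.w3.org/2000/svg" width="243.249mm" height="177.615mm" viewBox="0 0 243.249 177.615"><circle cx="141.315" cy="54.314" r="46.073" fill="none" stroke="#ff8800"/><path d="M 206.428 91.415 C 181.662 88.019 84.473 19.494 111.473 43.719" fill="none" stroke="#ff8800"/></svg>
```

; LightBurn 1.5.06
; GRBL device profile, absolute coords
G21
G90
G0 X187.388 Y123.301
M3 S580
G1 X183.881 Y140.932 F2049
G1 X173.894 Y155.880 F2049
G1 X158.946 Y165.867 F2049
G1 X141.315 Y169.374 F2049
G1 X123.684 Y165.867 F2049
G1 X108.736 Y155.880 F2049
G1 X98.749 Y140.932 F2049
G1 X95.242 Y123.301 F2049
G1 X98.749 Y105.670 F2049
G1 X108.736 Y90.722 F2049
G1 X123.684 Y80.735 F2049
G1 X141.315 Y77.228 F2049
G1 X158.946 Y80.735 F2049
G1 X173.894 Y90.722 F2049
G1 X183.881 Y105.670 F2049
G1 X187.388 Y123.301 F2049
M5
G0 X206.428 Y86.200
M3 S580
G1 X194.130 Y90.218 F2049
G1 X177.346 Y98.492 F2049
G1 X158.381 Y109.171 F2049
G1 X139.538 Y120.406 F2049
G1 X123.122 Y130.346 F2049
G1 X111.436 Y137.141 F2049
G1 X106.785 Y138.941 F2049
G1 X111.473 Y133.896 F2049
M5
G0 X0.000 Y0.000

1 u = 1 mm; y_m = 177.615 − y.

[1] `<circle>` circle, #ff8800→score S580 F2049: (187.388,123.301) → (183.881,140.932) → (173.894,155.880) → (158.946,165.867) → (141.315,169.374) → (123.684,165.867) → (108.736,155.880) → (98.749,140.932) → (95.242,123.301) → (98.749,105.670) → (108.736,90.722) → (123.684,80.735) → (141.315,77.228) → (158.946,80.735) → (173.894,90.722) → (183.881,105.670) → (187.388,123.301) (closed)

[2] `<path>` cubic bezier, #ff8800→score S580 F2049: (206.428,86.200) → (194.130,90.218) → (177.346,98.492) → (158.381,109.171) → (139.538,120.406) → (123.122,130.346) → (111.436,137.141) → (106.785,138.941) → (111.473,133.896)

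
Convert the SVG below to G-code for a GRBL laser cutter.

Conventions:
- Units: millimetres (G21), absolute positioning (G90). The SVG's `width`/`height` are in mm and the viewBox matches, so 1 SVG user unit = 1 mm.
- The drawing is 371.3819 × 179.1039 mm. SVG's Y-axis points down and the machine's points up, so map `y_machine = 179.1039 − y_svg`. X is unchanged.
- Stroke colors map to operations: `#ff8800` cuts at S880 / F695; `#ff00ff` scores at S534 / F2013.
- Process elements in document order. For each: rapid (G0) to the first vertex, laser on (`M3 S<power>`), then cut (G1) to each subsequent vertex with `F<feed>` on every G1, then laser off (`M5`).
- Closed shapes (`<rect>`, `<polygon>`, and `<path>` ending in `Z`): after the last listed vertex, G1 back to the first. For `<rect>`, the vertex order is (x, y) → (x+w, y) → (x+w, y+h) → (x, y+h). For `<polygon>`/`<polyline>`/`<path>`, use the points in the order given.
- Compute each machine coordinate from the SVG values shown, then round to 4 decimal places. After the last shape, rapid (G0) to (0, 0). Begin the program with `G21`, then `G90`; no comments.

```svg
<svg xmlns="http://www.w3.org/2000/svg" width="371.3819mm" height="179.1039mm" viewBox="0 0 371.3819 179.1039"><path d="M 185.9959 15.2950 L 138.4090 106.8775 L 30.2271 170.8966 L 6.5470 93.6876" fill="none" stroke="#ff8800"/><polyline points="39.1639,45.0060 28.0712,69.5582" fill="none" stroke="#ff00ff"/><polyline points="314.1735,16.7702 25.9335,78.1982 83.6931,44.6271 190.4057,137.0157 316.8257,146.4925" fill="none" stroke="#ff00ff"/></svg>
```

viewBox `0 0 371.3819 179.1039` with mm width/height → 1 unit = 1 mm. Flip: y_m = 179.1039 − y_svg.

**Shape 1** — `<path>` open polyline, stroke `#ff8800` → cut (S880, F695). Machine vertices: (185.9959,163.8089) → (138.4090,72.2264) → (30.2271,8.2073) → (6.5470,85.4163). Open path.

**Shape 2** — `<polyline>` line segment, stroke `#ff00ff` → score (S534, F2013). Machine vertices: (39.1639,134.0979) → (28.0712,109.5457). Open path.

**Shape 3** — `<polyline>` open polyline, stroke `#ff00ff` → score (S534, F2013). Machine vertices: (314.1735,162.3337) → (25.9335,100.9057) → (83.6931,134.4768) → (190.4057,42.0882) → (316.8257,32.6114). Open path.

G21
G90
G0 X185.9959 Y163.8089
M3 S880
G1 X138.4090 Y72.2264 F695
G1 X30.2271 Y8.2073 F695
G1 X6.5470 Y85.4163 F695
M5
G0 X39.1639 Y134.0979
M3 S534
G1 X28.0712 Y109.5457 F2013
M5
G0 X314.1735 Y162.3337
M3 S534
G1 X25.9335 Y100.9057 F2013
G1 X83.6931 Y134.4768 F2013
G1 X190.4057 Y42.0882 F2013
G1 X316.8257 Y32.6114 F2013
M5
G0 X0.0000 Y0.0000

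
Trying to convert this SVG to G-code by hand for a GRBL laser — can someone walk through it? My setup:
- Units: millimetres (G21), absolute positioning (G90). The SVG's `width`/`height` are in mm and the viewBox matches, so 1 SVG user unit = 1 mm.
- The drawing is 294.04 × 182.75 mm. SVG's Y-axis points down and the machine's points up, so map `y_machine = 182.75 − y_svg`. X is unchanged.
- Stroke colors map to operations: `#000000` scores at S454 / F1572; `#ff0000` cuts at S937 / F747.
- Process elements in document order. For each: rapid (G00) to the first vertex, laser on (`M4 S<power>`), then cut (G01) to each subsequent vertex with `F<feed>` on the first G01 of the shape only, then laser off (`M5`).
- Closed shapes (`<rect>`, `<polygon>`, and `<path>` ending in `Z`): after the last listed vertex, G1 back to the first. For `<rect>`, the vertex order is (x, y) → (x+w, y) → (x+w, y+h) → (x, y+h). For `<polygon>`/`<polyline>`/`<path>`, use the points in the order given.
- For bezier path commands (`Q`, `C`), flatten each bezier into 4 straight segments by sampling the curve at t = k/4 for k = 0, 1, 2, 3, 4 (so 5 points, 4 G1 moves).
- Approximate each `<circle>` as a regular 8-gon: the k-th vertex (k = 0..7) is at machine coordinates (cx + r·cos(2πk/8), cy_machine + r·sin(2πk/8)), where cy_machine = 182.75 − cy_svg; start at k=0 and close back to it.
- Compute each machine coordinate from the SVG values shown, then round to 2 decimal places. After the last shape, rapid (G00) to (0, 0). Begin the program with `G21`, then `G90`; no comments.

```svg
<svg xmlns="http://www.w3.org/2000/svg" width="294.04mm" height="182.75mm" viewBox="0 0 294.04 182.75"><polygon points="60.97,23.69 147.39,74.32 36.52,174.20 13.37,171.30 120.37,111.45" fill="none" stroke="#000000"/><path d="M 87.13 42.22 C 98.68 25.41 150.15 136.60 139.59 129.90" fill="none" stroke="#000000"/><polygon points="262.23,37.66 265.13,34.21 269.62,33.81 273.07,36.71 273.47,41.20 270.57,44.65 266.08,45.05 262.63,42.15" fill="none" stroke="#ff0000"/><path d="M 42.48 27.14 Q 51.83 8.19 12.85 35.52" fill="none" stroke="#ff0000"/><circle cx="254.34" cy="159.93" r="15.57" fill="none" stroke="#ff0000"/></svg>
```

G21
G90
G00 X60.97 Y159.06
M4 S454
G01 X147.39 Y108.43 F1572
G01 X36.52 Y8.55
G01 X13.37 Y11.45
G01 X120.37 Y71.30
G01 X60.97 Y159.06
M5
G00 X87.13 Y140.53
M4 S454
G01 X101.68 Y132.98 F1572
G01 X121.65 Y100.48
G01 X137.47 Y66.09
G01 X139.59 Y52.85
M5
G00 X262.23 Y145.09
M4 S937
G01 X265.13 Y148.54 F747
G01 X269.62 Y148.94
G01 X273.07 Y146.04
G01 X273.47 Y141.55
G01 X270.57 Y138.10
G01 X266.08 Y137.70
G01 X262.63 Y140.60
G01 X262.23 Y145.09
M5
G00 X42.48 Y155.61
M4 S937
G01 X44.13 Y162.19 F747
G01 X39.75 Y162.99
G01 X29.32 Y158.00
G01 X12.85 Y147.23
M5
G00 X269.91 Y22.82
M4 S937
G01 X265.35 Y33.83 F747
G01 X254.34 Y38.39
G01 X243.33 Y33.83
G01 X238.77 Y22.82
G01 X243.33 Y11.81
G01 X254.34 Y7.25
G01 X265.35 Y11.81
G01 X269.91 Y22.82
M5
G00 X0.00 Y0.00

Since the viewBox matches the mm dimensions, user units are millimetres directly. The only transform is the Y-flip y_m = 182.75 − y_svg.

Shape 1 is a closed polygon drawn with `<polygon>`. Its stroke #000000 means score at S454, F1572. After flipping Y the toolpath is (60.97,159.06) → (147.39,108.43) → (36.52,8.55) → (13.37,11.45) → (120.37,71.30) → (60.97,159.06), returning to the start.

Shape 2 is a cubic bezier drawn with `<path>`. Its stroke #000000 means score at S454, F1572. After flipping Y the toolpath is (87.13,140.53) → (101.68,132.98) → (121.65,100.48) → (137.47,66.09) → (139.59,52.85).

Shape 3 is a regular polygon drawn with `<polygon>`. Its stroke #ff0000 means cut at S937, F747. After flipping Y the toolpath is (262.23,145.09) → (265.13,148.54) → (269.62,148.94) → (273.07,146.04) → (273.47,141.55) → (270.57,138.10) → (266.08,137.70) → (262.63,140.60) → (262.23,145.09), returning to the start.

Shape 4 is a quadratic bezier drawn with `<path>`. Its stroke #ff0000 means cut at S937, F747. After flipping Y the toolpath is (42.48,155.61) → (44.13,162.19) → (39.75,162.99) → (29.32,158.00) → (12.85,147.23).

Shape 5 is a circle drawn with `<circle>`. Its stroke #ff0000 means cut at S937, F747. After flipping Y the toolpath is (269.91,22.82) → (265.35,33.83) → (254.34,38.39) → (243.33,33.83) → (238.77,22.82) → (243.33,11.81) → (254.34,7.25) → (265.35,11.81) → (269.91,22.82), returning to the start.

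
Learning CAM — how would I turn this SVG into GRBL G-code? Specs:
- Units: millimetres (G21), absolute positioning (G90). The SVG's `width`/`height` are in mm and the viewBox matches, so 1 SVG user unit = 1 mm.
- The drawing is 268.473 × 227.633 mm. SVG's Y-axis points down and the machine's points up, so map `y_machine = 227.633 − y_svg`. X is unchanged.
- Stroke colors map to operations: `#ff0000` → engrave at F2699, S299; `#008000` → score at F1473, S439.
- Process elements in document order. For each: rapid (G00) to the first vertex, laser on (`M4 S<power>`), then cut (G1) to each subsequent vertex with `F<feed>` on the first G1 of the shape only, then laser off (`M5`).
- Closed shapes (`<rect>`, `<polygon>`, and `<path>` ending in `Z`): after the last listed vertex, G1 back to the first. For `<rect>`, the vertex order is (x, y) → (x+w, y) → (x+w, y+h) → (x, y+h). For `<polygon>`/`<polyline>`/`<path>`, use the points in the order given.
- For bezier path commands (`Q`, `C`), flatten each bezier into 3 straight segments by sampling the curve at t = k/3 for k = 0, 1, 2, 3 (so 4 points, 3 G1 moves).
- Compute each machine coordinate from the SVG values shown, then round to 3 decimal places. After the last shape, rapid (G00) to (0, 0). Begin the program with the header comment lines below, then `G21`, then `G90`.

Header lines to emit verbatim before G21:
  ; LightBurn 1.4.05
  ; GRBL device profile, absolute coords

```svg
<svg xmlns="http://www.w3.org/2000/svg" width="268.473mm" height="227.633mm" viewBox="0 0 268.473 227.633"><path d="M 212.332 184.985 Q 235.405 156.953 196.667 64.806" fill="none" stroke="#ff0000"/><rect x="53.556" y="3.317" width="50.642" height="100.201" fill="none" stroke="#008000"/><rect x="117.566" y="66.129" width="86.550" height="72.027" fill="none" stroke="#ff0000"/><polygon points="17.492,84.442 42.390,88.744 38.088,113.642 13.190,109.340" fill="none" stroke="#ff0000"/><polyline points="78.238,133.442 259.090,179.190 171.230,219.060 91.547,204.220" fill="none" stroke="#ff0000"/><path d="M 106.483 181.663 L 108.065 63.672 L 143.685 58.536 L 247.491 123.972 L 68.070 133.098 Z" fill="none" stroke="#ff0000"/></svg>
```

; LightBurn 1.4.05
; GRBL device profile, absolute coords
G21
G90
G00 X212.332 Y42.648
M4 S299
G1 X220.846 Y68.460 F2699
G1 X215.624 Y108.520
G1 X196.667 Y162.827
M5
G00 X53.556 Y224.316
M4 S439
G1 X104.198 Y224.316 F1473
G1 X104.198 Y124.115
G1 X53.556 Y124.115
G1 X53.556 Y224.316
M5
G00 X117.566 Y161.504
M4 S299
G1 X204.116 Y161.504 F2699
G1 X204.116 Y89.477
G1 X117.566 Y89.477
G1 X117.566 Y161.504
M5
G00 X17.492 Y143.191
M4 S299
G1 X42.390 Y138.889 F2699
G1 X38.088 Y113.991
G1 X13.190 Y118.293
G1 X17.492 Y143.191
M5
G00 X78.238 Y94.191
M4 S299
G1 X259.090 Y48.443 F2699
G1 X171.230 Y8.573
G1 X91.547 Y23.413
M5
G00 X106.483 Y45.970
M4 S299
G1 X108.065 Y163.961 F2699
G1 X143.685 Y169.097
G1 X247.491 Y103.661
G1 X68.070 Y94.535
G1 X106.483 Y45.970
M5
G00 X0.000 Y0.000

1 u = 1 mm; y_m = 227.633 − y.

[1] `<path>` quadratic bezier, #ff0000→engrave S299 F2699: (212.332,42.648) → (220.846,68.460) → (215.624,108.520) → (196.667,162.827)

[2] `<rect>` rectangle, #008000→score S439 F1473: (53.556,224.316) → (104.198,224.316) → (104.198,124.115) → (53.556,124.115) → (53.556,224.316) (closed)

[3] `<rect>` rectangle, #ff0000→engrave S299 F2699: (117.566,161.504) → (204.116,161.504) → (204.116,89.477) → (117.566,89.477) → (117.566,161.504) (closed)

[4] `<polygon>` regular polygon, #ff0000→engrave S299 F2699: (17.492,143.191) → (42.390,138.889) → (38.088,113.991) → (13.190,118.293) → (17.492,143.191) (closed)

[5] `<polyline>` open polyline, #ff0000→engrave S299 F2699: (78.238,94.191) → (259.090,48.443) → (171.230,8.573) → (91.547,23.413)

[6] `<path>` closed polygon, #ff0000→engrave S299 F2699: (106.483,45.970) → (108.065,163.961) → (143.685,169.097) → (247.491,103.661) → (68.070,94.535) → (106.483,45.970) (closed)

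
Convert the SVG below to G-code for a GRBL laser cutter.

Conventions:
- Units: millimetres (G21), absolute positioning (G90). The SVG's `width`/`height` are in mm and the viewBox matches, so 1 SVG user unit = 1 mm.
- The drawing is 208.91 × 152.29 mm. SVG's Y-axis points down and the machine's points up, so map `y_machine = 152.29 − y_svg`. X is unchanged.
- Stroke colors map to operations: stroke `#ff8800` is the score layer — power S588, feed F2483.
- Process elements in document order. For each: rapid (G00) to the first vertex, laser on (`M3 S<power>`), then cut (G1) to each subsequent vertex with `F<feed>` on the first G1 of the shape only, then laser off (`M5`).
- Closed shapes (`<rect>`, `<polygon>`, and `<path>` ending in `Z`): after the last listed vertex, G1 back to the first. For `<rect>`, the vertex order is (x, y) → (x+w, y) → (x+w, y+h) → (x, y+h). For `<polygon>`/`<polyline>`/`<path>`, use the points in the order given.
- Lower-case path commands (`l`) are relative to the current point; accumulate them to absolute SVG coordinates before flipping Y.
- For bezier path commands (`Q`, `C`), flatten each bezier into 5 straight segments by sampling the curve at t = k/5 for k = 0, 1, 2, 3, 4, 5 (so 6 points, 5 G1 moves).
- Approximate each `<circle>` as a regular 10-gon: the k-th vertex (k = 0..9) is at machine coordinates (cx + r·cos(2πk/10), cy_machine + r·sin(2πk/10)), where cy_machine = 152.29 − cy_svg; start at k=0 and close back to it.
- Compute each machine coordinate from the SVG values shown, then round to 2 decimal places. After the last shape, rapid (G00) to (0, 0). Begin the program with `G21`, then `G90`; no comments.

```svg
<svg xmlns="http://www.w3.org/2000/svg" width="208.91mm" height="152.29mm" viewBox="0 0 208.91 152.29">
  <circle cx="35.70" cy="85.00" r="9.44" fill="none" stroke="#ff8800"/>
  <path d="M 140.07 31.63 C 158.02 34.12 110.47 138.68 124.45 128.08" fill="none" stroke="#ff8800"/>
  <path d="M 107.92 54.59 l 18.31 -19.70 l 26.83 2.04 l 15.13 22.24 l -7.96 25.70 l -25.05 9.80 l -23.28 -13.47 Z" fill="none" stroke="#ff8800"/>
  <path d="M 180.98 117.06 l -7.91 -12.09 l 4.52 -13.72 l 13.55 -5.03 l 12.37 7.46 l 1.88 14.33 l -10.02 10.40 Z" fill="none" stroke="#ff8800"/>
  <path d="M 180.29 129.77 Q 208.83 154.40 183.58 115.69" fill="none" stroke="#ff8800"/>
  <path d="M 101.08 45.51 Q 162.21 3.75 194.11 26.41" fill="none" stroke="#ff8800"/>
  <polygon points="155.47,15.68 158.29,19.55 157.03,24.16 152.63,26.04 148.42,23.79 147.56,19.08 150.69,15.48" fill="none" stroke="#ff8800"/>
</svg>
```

G21
G90
G00 X45.14 Y67.29
M3 S588
G1 X43.34 Y72.84 F2483
G1 X38.62 Y76.27
G1 X32.78 Y76.27
G1 X28.06 Y72.84
G1 X26.26 Y67.29
G1 X28.06 Y61.74
G1 X32.78 Y58.31
G1 X38.62 Y58.31
G1 X43.34 Y61.74
G1 X45.14 Y67.29
M5
G00 X140.07 Y120.66
M3 S588
G1 X144.00 Y108.66 F2483
G1 X138.30 Y82.58
G1 X129.08 Y52.86
G1 X122.43 Y29.93
G1 X124.45 Y24.21
M5
G00 X107.92 Y97.70
M3 S588
G1 X126.23 Y117.40 F2483
G1 X153.06 Y115.36
G1 X168.19 Y93.12
G1 X160.23 Y67.42
G1 X135.18 Y57.62
G1 X111.90 Y71.09
G1 X107.92 Y97.70
M5
G00 X180.98 Y35.23
M3 S588
G1 X173.07 Y47.32 F2483
G1 X177.59 Y61.04
G1 X191.14 Y66.07
G1 X203.51 Y58.61
G1 X205.39 Y44.28
G1 X195.37 Y33.88
G1 X180.98 Y35.23
M5
G00 X180.29 Y22.52
M3 S588
G1 X189.55 Y15.20 F2483
G1 X194.52 Y12.95
G1 X195.17 Y15.77
G1 X191.53 Y23.65
G1 X183.58 Y36.60
M5
G00 X101.08 Y106.78
M3 S588
G1 X124.36 Y120.91 F2483
G1 X145.31 Y129.88
G1 X163.91 Y133.70
G1 X180.18 Y132.37
G1 X194.11 Y125.88
M5
G00 X155.47 Y136.61
M3 S588
G1 X158.29 Y132.74 F2483
G1 X157.03 Y128.13
G1 X152.63 Y126.25
G1 X148.42 Y128.50
G1 X147.56 Y133.21
G1 X150.69 Y136.81
G1 X155.47 Y136.61
M5
G00 X0.00 Y0.00

viewBox `0 0 208.91 152.29` with mm width/height → 1 unit = 1 mm. Flip: y_m = 152.29 − y_svg.

**Shape 1** — `<circle>` circle, stroke `#ff8800` → score (S588, F2483). Machine vertices: (45.14,67.29) → (43.34,72.84) → (38.62,76.27) → (32.78,76.27) → (28.06,72.84) → (26.26,67.29) → (28.06,61.74) → (32.78,58.31) → (38.62,58.31) → (43.34,61.74) → (45.14,67.29). Closed: final G1 returns to the first vertex.

**Shape 2** — `<path>` cubic bezier, stroke `#ff8800` → score (S588, F2483). Control points (SVG): P0=(140.07,31.63), P1=(158.02,34.12), P2=(110.47,138.68), P3=(124.45,128.08); sampled at t=k/5. Machine vertices: (140.07,120.66) → (144.00,108.66) → (138.30,82.58) → (129.08,52.86) → (122.43,29.93) → (124.45,24.21). Open path.

**Shape 3** — `<path>` regular polygon, stroke `#ff8800` → score (S588, F2483). Machine vertices: (107.92,97.70) → (126.23,117.40) → (153.06,115.36) → (168.19,93.12) → (160.23,67.42) → (135.18,57.62) → (111.90,71.09) → (107.92,97.70). Closed: final G1 returns to the first vertex.

**Shape 4** — `<path>` regular polygon, stroke `#ff8800` → score (S588, F2483). Machine vertices: (180.98,35.23) → (173.07,47.32) → (177.59,61.04) → (191.14,66.07) → (203.51,58.61) → (205.39,44.28) → (195.37,33.88) → (180.98,35.23). Closed: final G1 returns to the first vertex.

**Shape 5** — `<path>` quadratic bezier, stroke `#ff8800` → score (S588, F2483). Control points (SVG): P0=(180.29,129.77), P1=(208.83,154.40), P2=(183.58,115.69); sampled at t=k/5. Machine vertices: (180.29,22.52) → (189.55,15.20) → (194.52,12.95) → (195.17,15.77) → (191.53,23.65) → (183.58,36.60). Open path.

**Shape 6** — `<path>` quadratic bezier, stroke `#ff8800` → score (S588, F2483). Control points (SVG): P0=(101.08,45.51), P1=(162.21,3.75), P2=(194.11,26.41); sampled at t=k/5. Machine vertices: (101.08,106.78) → (124.36,120.91) → (145.31,129.88) → (163.91,133.70) → (180.18,132.37) → (194.11,125.88). Open path.

**Shape 7** — `<polygon>` regular polygon, stroke `#ff8800` → score (S588, F2483). Machine vertices: (155.47,136.61) → (158.29,132.74) → (157.03,128.13) → (152.63,126.25) → (148.42,128.50) → (147.56,133.21) → (150.69,136.81) → (155.47,136.61). Closed: final G1 returns to the first vertex.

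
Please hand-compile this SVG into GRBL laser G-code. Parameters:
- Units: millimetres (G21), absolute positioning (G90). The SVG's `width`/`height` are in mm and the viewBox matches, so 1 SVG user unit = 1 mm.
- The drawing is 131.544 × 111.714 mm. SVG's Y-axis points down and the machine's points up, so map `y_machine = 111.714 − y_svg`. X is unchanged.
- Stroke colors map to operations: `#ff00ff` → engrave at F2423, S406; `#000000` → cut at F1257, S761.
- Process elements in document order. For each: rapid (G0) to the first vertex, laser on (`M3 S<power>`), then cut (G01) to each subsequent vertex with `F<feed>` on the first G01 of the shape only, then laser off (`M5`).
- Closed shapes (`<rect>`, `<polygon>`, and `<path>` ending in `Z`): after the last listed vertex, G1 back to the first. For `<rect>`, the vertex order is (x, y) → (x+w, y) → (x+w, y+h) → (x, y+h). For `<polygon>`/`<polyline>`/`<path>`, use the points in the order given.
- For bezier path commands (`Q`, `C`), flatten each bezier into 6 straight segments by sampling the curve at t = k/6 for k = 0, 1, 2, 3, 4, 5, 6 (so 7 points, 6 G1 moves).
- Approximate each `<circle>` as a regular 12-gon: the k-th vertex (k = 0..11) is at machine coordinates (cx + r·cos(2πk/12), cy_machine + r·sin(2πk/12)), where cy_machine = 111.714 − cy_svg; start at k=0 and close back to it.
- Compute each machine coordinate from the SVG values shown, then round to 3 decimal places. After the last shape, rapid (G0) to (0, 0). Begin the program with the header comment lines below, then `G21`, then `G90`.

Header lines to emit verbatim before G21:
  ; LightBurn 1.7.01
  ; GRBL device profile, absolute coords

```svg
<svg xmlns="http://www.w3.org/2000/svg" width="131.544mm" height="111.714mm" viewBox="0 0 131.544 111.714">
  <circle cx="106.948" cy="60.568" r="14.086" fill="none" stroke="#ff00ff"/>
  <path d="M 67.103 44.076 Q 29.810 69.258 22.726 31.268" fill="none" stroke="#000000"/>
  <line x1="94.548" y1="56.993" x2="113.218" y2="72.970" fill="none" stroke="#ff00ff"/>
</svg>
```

viewBox `0 0 131.544 111.714` with mm width/height → 1 unit = 1 mm. Flip: y_m = 111.714 − y_svg.

**Shape 1** — `<circle>` circle, stroke `#ff00ff` → engrave (S406, F2423). Machine vertices: (121.034,51.146) → (119.147,58.189) → (113.991,63.345) → (106.948,65.232) → (99.905,63.345) → (94.749,58.189) → (92.862,51.146) → (94.749,44.103) → (99.905,38.947) → (106.948,37.060) → (113.991,38.947) → (119.147,44.103) → (121.034,51.146). Closed: final G1 returns to the first vertex.

**Shape 2** — `<path>` quadratic bezier, stroke `#000000` → cut (S761, F1257). Control points (SVG): P0=(67.103,44.076), P1=(29.810,69.258), P2=(22.726,31.268); sampled at t=k/6. Machine vertices: (67.103,67.638) → (55.511,60.999) → (45.598,57.869) → (37.362,58.249) → (30.805,62.138) → (25.926,69.537) → (22.726,80.446). Open path.

**Shape 3** — `<line>` line segment, stroke `#ff00ff` → engrave (S406, F2423). Machine vertices: (94.548,54.721) → (113.218,38.744). Open path.

; LightBurn 1.7.01
; GRBL device profile, absolute coords
G21
G90
G0 X121.034 Y51.146
M3 S406
G01 X119.147 Y58.189 F2423
G01 X113.991 Y63.345
G01 X106.948 Y65.232
G01 X99.905 Y63.345
G01 X94.749 Y58.189
G01 X92.862 Y51.146
G01 X94.749 Y44.103
G01 X99.905 Y38.947
G01 X106.948 Y37.060
G01 X113.991 Y38.947
G01 X119.147 Y44.103
G01 X121.034 Y51.146
M5
G0 X67.103 Y67.638
M3 S761
G01 X55.511 Y60.999 F1257
G01 X45.598 Y57.869
G01 X37.362 Y58.249
G01 X30.805 Y62.138
G01 X25.926 Y69.537
G01 X22.726 Y80.446
M5
G0 X94.548 Y54.721
M3 S406
G01 X113.218 Y38.744 F2423
M5
G0 X0.000 Y0.000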